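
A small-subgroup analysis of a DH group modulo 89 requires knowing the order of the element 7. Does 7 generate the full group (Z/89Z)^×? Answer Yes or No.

Yes

φ(89) = 89 − 1 = 88 = 2^3 · 11.
It suffices to check that the order of 7 is not a proper divisor of 88: compute 7^(88/q) for q ∈ {2, 11}.
7^44 ≡ 88 (mod 89)  [q = 2: ≢ 1 ✓]
7^8 ≡ 4 (mod 89)  [q = 11: ≢ 1 ✓]
All checks pass, so 7 has order 88 and is a primitive root modulo 89.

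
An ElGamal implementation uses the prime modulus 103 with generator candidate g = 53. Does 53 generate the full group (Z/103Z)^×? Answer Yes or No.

Yes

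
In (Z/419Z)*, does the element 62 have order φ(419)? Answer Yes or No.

No

φ(419) = 419 − 1 = 418 = 2 · 11 · 19.
62 is a primitive root mod 419 iff 62^(φ(419)/q) ≢ 1 for every prime q | φ(419), i.e. q ∈ {2, 11, 19}.
62^209 ≡ 1 (mod 419)  [q = 2: ≡ 1 ✗]
62^38 ≡ 152 (mod 419)  [q = 11: ≢ 1 ✓]
62^22 ≡ 139 (mod 419)  [q = 19: ≢ 1 ✓]
The check at q = 2 fails, so 62 generates a proper subgroup.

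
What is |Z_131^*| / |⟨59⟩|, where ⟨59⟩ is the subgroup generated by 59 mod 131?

ord(59) | φ(131) = 131 − 1 = 130 = 2 · 5 · 13.
Divisors of 130: 1, 2, 5, 10, 13, 26, 65, 130.
Evaluate successive powers at the divisors of 130:
59^1 ≡ 59 (mod 131)
59^2 ≡ 75 (mod 131)
59^5 ≡ 52 (mod 131)
59^10 ≡ 84 (mod 131)
59^13 ≡ 53 (mod 131)
59^26 ≡ 58 (mod 131)
59^65 ≡ 1 (mod 131) ✓
The order of 59 is 65, so the subgroup it generates has 65 elements.
[(Z/131Z)^× : ⟨59⟩] = 130/65 = 2.

2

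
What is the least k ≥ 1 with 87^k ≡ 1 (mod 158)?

13

ord(87) | φ(158) = φ(2)·φ(79) = 1·78 = 78 = 2 · 3 · 13.
Divisors of 78: 1, 2, 3, 6, 13, 26, 39, 78.
Compute 87^d (mod 158) for the divisors d until we hit 1:
87^1 ≡ 87 (mod 158)
87^2 ≡ 143 (mod 158)
87^3 ≡ 117 (mod 158)
87^6 ≡ 101 (mod 158)
87^13 ≡ 1 (mod 158) ✓
Hence ord(87) = 13.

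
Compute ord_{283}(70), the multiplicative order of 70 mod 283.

ord(70) | φ(283) = 283 − 1 = 282 = 2 · 3 · 47.
Divisors of 282: 1, 2, 3, 6, 47, 94, 141, 282.
Check 70^d mod 283 for each divisor in increasing order:
70^1 ≡ 70
70^2 ≡ 89
70^3 ≡ 4
70^6 ≡ 16
70^47 ≡ 44
70^94 ≡ 238
70^141 ≡ 1
Hence ord(70) = 141.

141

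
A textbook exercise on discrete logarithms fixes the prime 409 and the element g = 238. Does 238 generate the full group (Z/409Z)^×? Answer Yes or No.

φ(409) = 409 − 1 = 408 = 2^3 · 3 · 17.
An element g generates (Z/409Z)^× iff g^(408/q) ≢ 1 (mod 409) for each prime q ∈ {2, 3, 17}.
238^204 ≡ 408 (mod 409)  [q = 2: ≢ 1 ✓]
238^136 ≡ 355 (mod 409)  [q = 3: ≢ 1 ✓]
238^24 ≡ 262 (mod 409)  [q = 17: ≢ 1 ✓]
None equal 1, so ord_409(238) = 408: 238 is a primitive root.

Yes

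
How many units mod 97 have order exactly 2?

φ(97) = 97 − 1 = 96 = 2^5 · 3.
In a cyclic group of order 96, there are φ(d) elements of order d for each divisor d of 96, and zero for non-divisors.
2 | 96, and φ(2) = 2 − 1 = 1.

1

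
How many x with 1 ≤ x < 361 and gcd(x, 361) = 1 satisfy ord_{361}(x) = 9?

φ(361) = φ(19^2) = 19·(19−1) = 342 = 2 · 3^2 · 19.
(Z/361Z)^× is cyclic (|G| = 342); a cyclic group of order m has exactly φ(d) elements of each order d | m, and none otherwise.
9 = 3^2 divides 342, and φ(9) = 6.

6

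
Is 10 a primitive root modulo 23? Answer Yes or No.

φ(23) = 23 − 1 = 22 = 2 · 11.
Test 10^(22/q) mod 23 for each prime factor q of 22:
10^11 ≡ 22 (mod 23)  [q = 2: ≢ 1 ✓]
10^2 ≡ 8 (mod 23)  [q = 11: ≢ 1 ✓]
Every test exponent gives a nontrivial residue, hence 10 generates the full group.

Yes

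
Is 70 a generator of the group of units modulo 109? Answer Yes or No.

Yes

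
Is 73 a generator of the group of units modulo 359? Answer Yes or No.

φ(359) = 359 − 1 = 358 = 2 · 179.
It suffices to check that the order of 73 is not a proper divisor of 358: compute 73^(358/q) for q ∈ {2, 179}.
73^179 ≡ 1 (mod 359)  [q = 2: ≡ 1 ✗]
73^2 ≡ 303 (mod 359)  [q = 179: ≢ 1 ✓]
Since 73^179 ≡ 1, the order of 73 divides 179 < 358, so 73 is not a primitive root.

No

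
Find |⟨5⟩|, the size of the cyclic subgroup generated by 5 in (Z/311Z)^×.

Since 5 ∈ (Z/311Z)^×, its order divides φ(311) = 311 − 1 = 310 = 2 · 5 · 31.
Divisors of 310: 1, 2, 5, 10, 31, 62, 155, 310.
Evaluate successive powers at the divisors of 310:
5^1 ≡ 5 (mod 311)
5^2 ≡ 25 (mod 311)
5^5 ≡ 15 (mod 311)
5^10 ≡ 225 (mod 311)
5^31 ≡ 6 (mod 311)
5^62 ≡ 36 (mod 311)
5^155 ≡ 1 (mod 311) ✓
The smallest such exponent is 155, so the order of 5 is 155.

155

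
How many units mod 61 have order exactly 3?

2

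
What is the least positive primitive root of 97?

5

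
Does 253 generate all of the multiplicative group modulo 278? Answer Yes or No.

φ(278) = φ(2)·φ(139) = 1·138 = 138 = 2 · 3 · 23.
Test 253^(138/q) mod 278 for each prime factor q of 138:
253^69 ≡ 277 (mod 278)  [q = 2: ≢ 1 ✓]
253^46 ≡ 235 (mod 278)  [q = 3: ≢ 1 ✓]
253^6 ≡ 191 (mod 278)  [q = 23: ≢ 1 ✓]
All checks pass, so 253 has order 138 and is a primitive root modulo 278.

Yes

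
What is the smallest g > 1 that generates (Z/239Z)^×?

7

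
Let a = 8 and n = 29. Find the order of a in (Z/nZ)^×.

28

The order of 8 must divide φ(29) = 29 − 1 = 28 = 2^2 · 7.
Divisors of 28: 1, 2, 4, 7, 14, 28.
Compute 8^d (mod 29) for the divisors d until we hit 1:
8^1 ≡ 8
8^2 ≡ 6
8^4 ≡ 7
8^7 ≡ 17
8^14 ≡ 28
8^28 ≡ 1
The smallest such exponent is 28, so the order of 8 is 28.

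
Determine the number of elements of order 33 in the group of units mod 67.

20

φ(67) = 67 − 1 = 66 = 2 · 3 · 11.
(Z/67Z)^× is cyclic (|G| = 66); a cyclic group of order m has exactly φ(d) elements of each order d | m, and none otherwise.
33 = 3 · 11 divides 66, and φ(33) = 20.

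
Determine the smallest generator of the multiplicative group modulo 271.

6

φ(271) = 271 − 1 = 270 = 2 · 3^3 · 5.
g is a primitive root iff g^(270/q) ≢ 1 (mod 271) for each prime q ∈ {2, 3, 5}.
g = 2: 2^135 ≡ 1 — hits 1, so not a primitive root.
g = 3: 3^135 ≡ 270; 3^90 ≡ 1 — hits 1, so not a primitive root.
g = 4: 4^135 ≡ 1 — hits 1, so not a primitive root.
g = 5: 5^135 ≡ 1 — hits 1, so not a primitive root.
g = 6: 6^135 ≡ 270; 6^90 ≡ 242; 6^54 ≡ 10 — none is 1, so 6 is a primitive root.
Hence the least primitive root of 271 is 6.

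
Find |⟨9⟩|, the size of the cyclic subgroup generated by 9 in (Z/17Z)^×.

ord(9) | φ(17) = 17 − 1 = 16 = 2^4.
Divisors of 16: 1, 2, 4, 8, 16.
Test each divisor d:
9^1 ≡ 9 (mod 17)
9^2 ≡ 13 (mod 17)
9^4 ≡ 16 (mod 17)
9^8 ≡ 1 (mod 17) ✓
Therefore the multiplicative order of 9 modulo 17 is 8.

8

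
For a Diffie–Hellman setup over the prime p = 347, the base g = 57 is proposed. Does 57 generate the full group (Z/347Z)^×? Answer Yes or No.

Yes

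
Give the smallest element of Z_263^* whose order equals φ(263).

5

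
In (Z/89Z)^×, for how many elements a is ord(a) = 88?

40

φ(89) = 89 − 1 = 88 = 2^3 · 11.
(Z/89Z)^× is cyclic (|G| = 88); a cyclic group of order m has exactly φ(d) elements of each order d | m, and none otherwise.
88 = 2^3 · 11 divides 88, and φ(88) = 40.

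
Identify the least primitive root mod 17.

φ(17) = 17 − 1 = 16 = 2^4.
Test candidates g = 2, 3, … against the prime factors q ∈ {2} of φ(17): g is a generator iff g^(16/q) ≢ 1 for every such q.
g = 2: 2^8 ≡ 1 — hits 1, so not a primitive root.
g = 3: 3^8 ≡ 16 — none is 1, so 3 is a primitive root.
The smallest primitive root modulo 17 is 3.

3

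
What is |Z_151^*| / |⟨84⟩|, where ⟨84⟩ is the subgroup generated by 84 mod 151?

ord(84) | φ(151) = 151 − 1 = 150 = 2 · 3 · 5^2.
Divisors of 150: 1, 2, 3, 5, 6, 10, 15, 25, 30, 50, 75, 150.
Evaluate successive powers at the divisors of 150:
84^1 ≡ 84 (mod 151)
84^2 ≡ 110 (mod 151)
84^3 ≡ 29 (mod 151)
84^5 ≡ 19 (mod 151)
84^6 ≡ 86 (mod 151)
84^10 ≡ 59 (mod 151)
84^15 ≡ 64 (mod 151)
84^25 ≡ 1 (mod 151) ✓
Thus |⟨84⟩| = ord(84) = 25.
The index is φ(151) / ord(84) = 150 / 25 = 6.

6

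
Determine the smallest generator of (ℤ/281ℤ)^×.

3

φ(281) = 281 − 1 = 280 = 2^3 · 5 · 7.
g is a primitive root iff g^(280/q) ≢ 1 (mod 281) for each prime q ∈ {2, 5, 7}.
g = 2: 2^140 ≡ 1 — hits 1, so not a primitive root.
g = 3: 3^140 ≡ 280; 3^56 ≡ 86; 3^40 ≡ 249 — none is 1, so 3 is a primitive root.
Hence the least primitive root of 281 is 3.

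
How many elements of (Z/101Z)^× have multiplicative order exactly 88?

0

φ(101) = 101 − 1 = 100 = 2^2 · 5^2.
In a cyclic group of order 100, there are φ(d) elements of order d for each divisor d of 100, and zero for non-divisors.
88 does not divide 100, so no element of (Z/101Z)^× has order 88.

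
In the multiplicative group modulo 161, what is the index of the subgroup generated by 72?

4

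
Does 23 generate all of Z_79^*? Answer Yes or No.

No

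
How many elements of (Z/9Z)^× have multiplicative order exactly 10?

φ(9) = φ(3^2) = 3·(3−1) = 6 = 2 · 3.
In a cyclic group of order 6, there are φ(d) elements of order d for each divisor d of 6, and zero for non-divisors.
Here 6 is not a multiple of 10, so there are no elements of order 10.

0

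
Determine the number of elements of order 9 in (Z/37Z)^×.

φ(37) = 37 − 1 = 36 = 2^2 · 3^2.
In a cyclic group of order 36, there are φ(d) elements of order d for each divisor d of 36, and zero for non-divisors.
9 = 3^2 divides 36, and φ(9) = 6.

6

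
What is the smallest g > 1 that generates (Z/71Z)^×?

7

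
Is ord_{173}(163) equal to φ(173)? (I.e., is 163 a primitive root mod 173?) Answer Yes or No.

No

φ(173) = 173 − 1 = 172 = 2^2 · 43.
It suffices to check that the order of 163 is not a proper divisor of 172: compute 163^(172/q) for q ∈ {2, 43}.
163^86 ≡ 1 (mod 173)  [q = 2: ≡ 1 ✗]
163^4 ≡ 139 (mod 173)  [q = 43: ≢ 1 ✓]
The check at q = 2 fails, so 163 generates a proper subgroup.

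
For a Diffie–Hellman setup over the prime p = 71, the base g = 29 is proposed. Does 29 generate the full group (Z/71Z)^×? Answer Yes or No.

No

φ(71) = 71 − 1 = 70 = 2 · 5 · 7.
It suffices to check that the order of 29 is not a proper divisor of 70: compute 29^(70/q) for q ∈ {2, 5, 7}.
29^35 ≡ 1 (mod 71)  [q = 2: ≡ 1 ✗]
29^14 ≡ 57 (mod 71)  [q = 5: ≢ 1 ✓]
29^10 ≡ 48 (mod 71)  [q = 7: ≢ 1 ✓]
The check at q = 2 fails, so 29 generates a proper subgroup.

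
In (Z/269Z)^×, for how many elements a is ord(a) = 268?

132

φ(269) = 269 − 1 = 268 = 2^2 · 67.
Since (Z/269Z)^× is cyclic of order 268, the number of elements of order d is φ(d) when d | 268 and 0 otherwise.
268 = 2^2 · 67 divides 268, and φ(268) = 132.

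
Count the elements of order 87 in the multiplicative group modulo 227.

0

φ(227) = 227 − 1 = 226 = 2 · 113.
Since (Z/227Z)^× is cyclic of order 226, the number of elements of order d is φ(d) when d | 226 and 0 otherwise.
87 does not divide 226, so no element of (Z/227Z)^× has order 87.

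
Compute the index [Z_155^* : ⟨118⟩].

The order of 118 must divide φ(155) = φ(5·31) = (5−1)·(31−1) = 4·30 = 120 = 2^3 · 3 · 5.
Divisors of 120: 1, 2, 3, 4, 5, 6, 8, 10, 12, 15, 20, 24, 30, 40, 60, 120.
Evaluate successive powers at the divisors of 120:
118^1 ≡ 118
118^2 ≡ 129
118^3 ≡ 32
118^4 ≡ 56
118^5 ≡ 98
118^6 ≡ 94
118^8 ≡ 36
118^10 ≡ 149
118^12 ≡ 1
Thus |⟨118⟩| = ord(118) = 12.
Index = |(Z/155Z)^×| / |⟨118⟩| = 120 / 12 = 10.

10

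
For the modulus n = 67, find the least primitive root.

2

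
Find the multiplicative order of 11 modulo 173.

172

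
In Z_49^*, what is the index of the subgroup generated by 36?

ord(36) | φ(49) = φ(7^2) = 7·(7−1) = 42 = 2 · 3 · 7.
Divisors of 42: 1, 2, 3, 6, 7, 14, 21, 42.
Compute 36^d (mod 49) for the divisors d until we hit 1:
36^1 ≡ 36
36^2 ≡ 22
36^3 ≡ 8
36^6 ≡ 15
36^7 ≡ 1
The order of 36 is 7, so the subgroup it generates has 7 elements.
Index = |(Z/49Z)^×| / |⟨36⟩| = 42 / 7 = 6.

6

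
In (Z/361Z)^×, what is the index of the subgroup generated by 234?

38

The order of 234 must divide φ(361) = φ(19^2) = 19·(19−1) = 342 = 2 · 3^2 · 19.
Divisors of 342: 1, 2, 3, 6, 9, 18, 19, 38, 57, 114, 171, 342.
Check 234^d mod 361 for each divisor in increasing order:
234^1 ≡ 234 (mod 361)
234^2 ≡ 245 (mod 361)
234^3 ≡ 292 (mod 361)
234^6 ≡ 68 (mod 361)
234^9 ≡ 1 (mod 361) ✓
So ord_361(234) = 9, hence |⟨234⟩| = 9.
[(Z/361Z)^× : ⟨234⟩] = 342/9 = 38.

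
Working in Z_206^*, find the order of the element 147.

ord(147) | φ(206) = φ(2)·φ(103) = 1·102 = 102 = 2 · 3 · 17.
Divisors of 102: 1, 2, 3, 6, 17, 34, 51, 102.
Test each divisor d:
147^1 ≡ 147
147^2 ≡ 185
147^3 ≡ 3
147^6 ≡ 9
147^17 ≡ 47
147^34 ≡ 149
147^51 ≡ 205
147^102 ≡ 1
Hence ord(147) = 102.

102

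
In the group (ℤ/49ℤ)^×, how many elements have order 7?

φ(49) = φ(7^2) = 7·(7−1) = 42 = 2 · 3 · 7.
In a cyclic group of order 42, there are φ(d) elements of order d for each divisor d of 42, and zero for non-divisors.
7 | 42, and φ(7) = 7 − 1 = 6.

6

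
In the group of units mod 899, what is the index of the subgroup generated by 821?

By Lagrange's theorem, ord_899(821) divides φ(899) = φ(29·31) = (29−1)·(31−1) = 28·30 = 840 = 2^3 · 3 · 5 · 7.
Divisors of 840: 1, 2, 3, 4, 5, 6, 7, 8, 10, 12, 14, 15, 20, 21, 24, 28, 30, 35, 40, 42, 56, 60, 70, 84, 105, 120, 140, 168, 210, 280, 420, 840.
Check 821^d mod 899 for each divisor in increasing order:
821^1 ≡ 821 (mod 899)
821^2 ≡ 690 (mod 899)
821^3 ≡ 120 (mod 899)
821^4 ≡ 529 (mod 899)
821^5 ≡ 92 (mod 899)
821^6 ≡ 16 (mod 899)
821^7 ≡ 550 (mod 899)
821^8 ≡ 252 (mod 899)
821^10 ≡ 373 (mod 899)
821^12 ≡ 256 (mod 899)
821^14 ≡ 436 (mod 899)
821^15 ≡ 154 (mod 899)
821^20 ≡ 683 (mod 899)
821^21 ≡ 666 (mod 899)
821^24 ≡ 808 (mod 899)
821^28 ≡ 407 (mod 899)
821^30 ≡ 342 (mod 899)
821^35 ≡ 898 (mod 899)
821^40 ≡ 807 (mod 899)
821^42 ≡ 349 (mod 899)
821^56 ≡ 233 (mod 899)
821^60 ≡ 94 (mod 899)
821^70 ≡ 1 (mod 899) ✓
Thus |⟨821⟩| = ord(821) = 70.
[(Z/899Z)^× : ⟨821⟩] = 840/70 = 12.

12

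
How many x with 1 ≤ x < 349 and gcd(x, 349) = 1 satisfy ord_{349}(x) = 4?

φ(349) = 349 − 1 = 348 = 2^2 · 3 · 29.
In a cyclic group of order 348, there are φ(d) elements of order d for each divisor d of 348, and zero for non-divisors.
4 = 2^2 divides 348, and φ(4) = 2.

2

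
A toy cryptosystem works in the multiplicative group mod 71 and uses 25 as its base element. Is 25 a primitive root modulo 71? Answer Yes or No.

No

φ(71) = 71 − 1 = 70 = 2 · 5 · 7.
25 is a primitive root mod 71 iff 25^(φ(71)/q) ≢ 1 for every prime q | φ(71), i.e. q ∈ {2, 5, 7}.
25^35 ≡ 1 (mod 71)  [q = 2: ≡ 1 ✗]
25^14 ≡ 54 (mod 71)  [q = 5: ≢ 1 ✓]
25^10 ≡ 1 (mod 71)  [q = 7: ≡ 1 ✗]
Since 25^35 ≡ 1, the order of 25 divides 35 < 70, so 25 is not a primitive root.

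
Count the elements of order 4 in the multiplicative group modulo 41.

2

φ(41) = 41 − 1 = 40 = 2^3 · 5.
(Z/41Z)^× is cyclic (|G| = 40); a cyclic group of order m has exactly φ(d) elements of each order d | m, and none otherwise.
4 = 2^2 divides 40, and φ(4) = 2.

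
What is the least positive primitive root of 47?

φ(47) = 47 − 1 = 46 = 2 · 23.
g is a primitive root iff g^(46/q) ≢ 1 (mod 47) for each prime q ∈ {2, 23}.
g = 2: 2^23 ≡ 1 — hits 1, so not a primitive root.
g = 3: 3^23 ≡ 1 — hits 1, so not a primitive root.
g = 4: 4^23 ≡ 1 — hits 1, so not a primitive root.
g = 5: 5^23 ≡ 46; 5^2 ≡ 25 — none is 1, so 5 is a primitive root.
So 5 is the smallest generator of (Z/47Z)^×.

5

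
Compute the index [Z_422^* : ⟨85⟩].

Since 85 ∈ (Z/422Z)^×, its order divides φ(422) = φ(2)·φ(211) = 1·210 = 210 = 2 · 3 · 5 · 7.
Divisors of 210: 1, 2, 3, 5, 6, 7, 10, 14, 15, 21, 30, 35, 42, 70, 105, 210.
Compute 85^d (mod 422) for the divisors d until we hit 1:
85^1 ≡ 85 (mod 422)
85^2 ≡ 51 (mod 422)
85^3 ≡ 115 (mod 422)
85^5 ≡ 379 (mod 422)
85^6 ≡ 143 (mod 422)
85^7 ≡ 339 (mod 422)
85^10 ≡ 161 (mod 422)
85^14 ≡ 137 (mod 422)
85^15 ≡ 251 (mod 422)
85^21 ≡ 23 (mod 422)
85^30 ≡ 123 (mod 422)
85^35 ≡ 197 (mod 422)
85^42 ≡ 107 (mod 422)
85^70 ≡ 407 (mod 422)
85^105 ≡ 421 (mod 422)
85^210 ≡ 1 (mod 422) ✓
Thus |⟨85⟩| = ord(85) = 210.
The index is φ(422) / ord(85) = 210 / 210 = 1.

1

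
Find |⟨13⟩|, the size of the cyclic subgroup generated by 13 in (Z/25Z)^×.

ord(13) | φ(25) = φ(5^2) = 5·(5−1) = 20 = 2^2 · 5.
Divisors of 20: 1, 2, 4, 5, 10, 20.
Check 13^d mod 25 for each divisor in increasing order:
13^1 ≡ 13 (mod 25)
13^2 ≡ 19 (mod 25)
13^4 ≡ 11 (mod 25)
13^5 ≡ 18 (mod 25)
13^10 ≡ 24 (mod 25)
13^20 ≡ 1 (mod 25) ✓
So ord_25(13) = 20.

20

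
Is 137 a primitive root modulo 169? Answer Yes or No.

Yes

φ(169) = φ(13^2) = 13·(13−1) = 156 = 2^2 · 3 · 13.
137 is a primitive root mod 169 iff 137^(φ(169)/q) ≢ 1 for every prime q | φ(169), i.e. q ∈ {2, 3, 13}.
137^78 ≡ 168 (mod 169)  [q = 2: ≢ 1 ✓]
137^52 ≡ 22 (mod 169)  [q = 3: ≢ 1 ✓]
137^12 ≡ 27 (mod 169)  [q = 13: ≢ 1 ✓]
All checks pass, so 137 has order 156 and is a primitive root modulo 169.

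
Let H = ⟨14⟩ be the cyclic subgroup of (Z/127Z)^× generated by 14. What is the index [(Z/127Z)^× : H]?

ord(14) | φ(127) = 127 − 1 = 126 = 2 · 3^2 · 7.
Divisors of 126: 1, 2, 3, 6, 7, 9, 14, 18, 21, 42, 63, 126.
Evaluate successive powers at the divisors of 126:
14^1 ≡ 14
14^2 ≡ 69
14^3 ≡ 77
14^6 ≡ 87
14^7 ≡ 75
14^9 ≡ 95
14^14 ≡ 37
14^18 ≡ 8
14^21 ≡ 108
14^42 ≡ 107
14^63 ≡ 126
14^126 ≡ 1
The order of 14 is 126, so the subgroup it generates has 126 elements.
The index is φ(127) / ord(14) = 126 / 126 = 1.

1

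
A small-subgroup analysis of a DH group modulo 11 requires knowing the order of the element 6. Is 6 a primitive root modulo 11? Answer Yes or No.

Yes

φ(11) = 11 − 1 = 10 = 2 · 5.
Test 6^(10/q) mod 11 for each prime factor q of 10:
6^5 ≡ 10 (mod 11)  [q = 2: ≢ 1 ✓]
6^2 ≡ 3 (mod 11)  [q = 5: ≢ 1 ✓]
Every test exponent gives a nontrivial residue, hence 6 generates the full group.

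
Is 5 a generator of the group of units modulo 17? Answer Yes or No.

φ(17) = 17 − 1 = 16 = 2^4.
An element g generates (Z/17Z)^× iff g^(16/q) ≢ 1 (mod 17) for each prime q ∈ {2}.
5^8 ≡ 16 (mod 17)  [q = 2: ≢ 1 ✓]
All checks pass, so 5 has order 16 and is a primitive root modulo 17.

Yes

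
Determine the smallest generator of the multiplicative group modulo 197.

φ(197) = 197 − 1 = 196 = 2^2 · 7^2.
Test candidates g = 2, 3, … against the prime factors q ∈ {2, 7} of φ(197): g is a generator iff g^(196/q) ≢ 1 for every such q.
g = 2: 2^98 ≡ 196; 2^28 ≡ 104 — none is 1, so 2 is a primitive root.
So 2 is the smallest generator of (Z/197Z)^×.

2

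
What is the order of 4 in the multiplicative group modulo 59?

The order of 4 must divide φ(59) = 59 − 1 = 58 = 2 · 29.
Divisors of 58: 1, 2, 29, 58.
Test each divisor d:
4^1 ≡ 4 (mod 59)
4^2 ≡ 16 (mod 59)
4^29 ≡ 1 (mod 59) ✓
Therefore the multiplicative order of 4 modulo 59 is 29.

29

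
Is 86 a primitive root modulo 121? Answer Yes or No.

No

φ(121) = φ(11^2) = 11·(11−1) = 110 = 2 · 5 · 11.
Test 86^(110/q) mod 121 for each prime factor q of 110:
86^55 ≡ 1 (mod 121)  [q = 2: ≡ 1 ✗]
86^22 ≡ 81 (mod 121)  [q = 5: ≢ 1 ✓]
86^10 ≡ 100 (mod 121)  [q = 11: ≢ 1 ✓]
Since 86^55 ≡ 1, the order of 86 divides 55 < 110, so 86 is not a primitive root.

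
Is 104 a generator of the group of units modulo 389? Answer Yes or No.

Yes

φ(389) = 389 − 1 = 388 = 2^2 · 97.
It suffices to check that the order of 104 is not a proper divisor of 388: compute 104^(388/q) for q ∈ {2, 97}.
104^194 ≡ 388 (mod 389)  [q = 2: ≢ 1 ✓]
104^4 ≡ 330 (mod 389)  [q = 97: ≢ 1 ✓]
None equal 1, so ord_389(104) = 388: 104 is a primitive root.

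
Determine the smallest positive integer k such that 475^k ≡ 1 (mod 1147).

60

ord(475) | φ(1147) = φ(31·37) = (31−1)·(37−1) = 30·36 = 1080 = 2^3 · 3^3 · 5.
Divisors of 1080: 1, 2, 3, 4, 5, 6, 8, 9, 10, 12, 15, 18, 20, 24, 27, 30, 36, 40, 45, 54, 60, 72, 90, 108, 120, 135, 180, 216, 270, 360, 540, 1080.
Check 475^d mod 1147 for each divisor in increasing order:
475^1 ≡ 475 (mod 1147)
475^2 ≡ 813 (mod 1147)
475^3 ≡ 783 (mod 1147)
475^4 ≡ 297 (mod 1147)
475^5 ≡ 1141 (mod 1147)
475^6 ≡ 591 (mod 1147)
475^8 ≡ 1037 (mod 1147)
475^9 ≡ 512 (mod 1147)
475^10 ≡ 36 (mod 1147)
475^12 ≡ 593 (mod 1147)
475^15 ≡ 931 (mod 1147)
475^18 ≡ 628 (mod 1147)
475^20 ≡ 149 (mod 1147)
475^24 ≡ 667 (mod 1147)
475^27 ≡ 376 (mod 1147)
475^30 ≡ 776 (mod 1147)
475^36 ≡ 963 (mod 1147)
475^40 ≡ 408 (mod 1147)
475^45 ≡ 993 (mod 1147)
475^54 ≡ 295 (mod 1147)
475^60 ≡ 1 (mod 1147) ✓
Hence ord(475) = 60.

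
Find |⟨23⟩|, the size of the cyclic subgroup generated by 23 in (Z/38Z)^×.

9

The order of 23 must divide φ(38) = φ(2)·φ(19) = 1·18 = 18 = 2 · 3^2.
Divisors of 18: 1, 2, 3, 6, 9, 18.
Test each divisor d:
23^1 ≡ 23 (mod 38)
23^2 ≡ 35 (mod 38)
23^3 ≡ 7 (mod 38)
23^6 ≡ 11 (mod 38)
23^9 ≡ 1 (mod 38) ✓
Hence ord(23) = 9.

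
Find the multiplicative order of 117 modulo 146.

By Lagrange's theorem, ord_146(117) divides φ(146) = φ(2)·φ(73) = 1·72 = 72 = 2^3 · 3^2.
Divisors of 72: 1, 2, 3, 4, 6, 8, 9, 12, 18, 24, 36, 72.
Evaluate successive powers at the divisors of 72:
117^1 ≡ 117
117^2 ≡ 111
117^3 ≡ 139
117^4 ≡ 57
117^6 ≡ 49
117^8 ≡ 37
117^9 ≡ 95
117^12 ≡ 65
117^18 ≡ 119
117^24 ≡ 137
117^36 ≡ 145
117^72 ≡ 1
So ord_146(117) = 72.

72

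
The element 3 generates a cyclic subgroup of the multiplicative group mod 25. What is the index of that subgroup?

The order of 3 must divide φ(25) = φ(5^2) = 5·(5−1) = 20 = 2^2 · 5.
Divisors of 20: 1, 2, 4, 5, 10, 20.
Evaluate successive powers at the divisors of 20:
3^1 ≡ 3
3^2 ≡ 9
3^4 ≡ 6
3^5 ≡ 18
3^10 ≡ 24
3^20 ≡ 1
So ord_25(3) = 20, hence |⟨3⟩| = 20.
[(Z/25Z)^× : ⟨3⟩] = 20/20 = 1.

1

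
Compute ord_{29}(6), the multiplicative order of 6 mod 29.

14

Since 6 ∈ (Z/29Z)^×, its order divides φ(29) = 29 − 1 = 28 = 2^2 · 7.
Divisors of 28: 1, 2, 4, 7, 14, 28.
Evaluate successive powers at the divisors of 28:
6^1 ≡ 6 (mod 29)
6^2 ≡ 7 (mod 29)
6^4 ≡ 20 (mod 29)
6^7 ≡ 28 (mod 29)
6^14 ≡ 1 (mod 29) ✓
The smallest such exponent is 14, so the order of 6 is 14.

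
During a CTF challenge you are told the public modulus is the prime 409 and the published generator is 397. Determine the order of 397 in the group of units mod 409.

204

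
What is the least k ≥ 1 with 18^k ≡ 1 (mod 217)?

ord(18) | φ(217) = φ(7·31) = (7−1)·(31−1) = 6·30 = 180 = 2^2 · 3^2 · 5.
Divisors of 180: 1, 2, 3, 4, 5, 6, 9, 10, 12, 15, 18, 20, 30, 36, 45, 60, 90, 180.
Compute 18^d (mod 217) for the divisors d until we hit 1:
18^1 ≡ 18
18^2 ≡ 107
18^3 ≡ 190
18^4 ≡ 165
18^5 ≡ 149
18^6 ≡ 78
18^9 ≡ 64
18^10 ≡ 67
18^12 ≡ 8
18^15 ≡ 1
Hence ord(18) = 15.

15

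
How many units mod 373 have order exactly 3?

2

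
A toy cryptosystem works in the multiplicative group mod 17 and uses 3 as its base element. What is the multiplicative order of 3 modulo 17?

16

The order of 3 must divide φ(17) = 17 − 1 = 16 = 2^4.
Divisors of 16: 1, 2, 4, 8, 16.
Test each divisor d:
3^1 ≡ 3 (mod 17)
3^2 ≡ 9 (mod 17)
3^4 ≡ 13 (mod 17)
3^8 ≡ 16 (mod 17)
3^16 ≡ 1 (mod 17) ✓
Hence ord(3) = 16.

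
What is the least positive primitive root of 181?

2

φ(181) = 181 − 1 = 180 = 2^2 · 3^2 · 5.
Test candidates g = 2, 3, … against the prime factors q ∈ {2, 3, 5} of φ(181): g is a generator iff g^(180/q) ≢ 1 for every such q.
g = 2: 2^90 ≡ 180; 2^60 ≡ 48; 2^36 ≡ 59 — none is 1, so 2 is a primitive root.
Hence the least primitive root of 181 is 2.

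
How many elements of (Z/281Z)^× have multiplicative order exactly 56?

24

φ(281) = 281 − 1 = 280 = 2^3 · 5 · 7.
Since (Z/281Z)^× is cyclic of order 280, the number of elements of order d is φ(d) when d | 280 and 0 otherwise.
56 = 2^3 · 7 divides 280, and φ(56) = 24.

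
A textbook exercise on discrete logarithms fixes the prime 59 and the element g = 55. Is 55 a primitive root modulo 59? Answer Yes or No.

Yes

φ(59) = 59 − 1 = 58 = 2 · 29.
Test 55^(58/q) mod 59 for each prime factor q of 58:
55^29 ≡ 58 (mod 59)  [q = 2: ≢ 1 ✓]
55^2 ≡ 16 (mod 59)  [q = 29: ≢ 1 ✓]
None equal 1, so ord_59(55) = 58: 55 is a primitive root.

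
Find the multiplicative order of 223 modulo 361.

342

ord(223) | φ(361) = φ(19^2) = 19·(19−1) = 342 = 2 · 3^2 · 19.
Divisors of 342: 1, 2, 3, 6, 9, 18, 19, 38, 57, 114, 171, 342.
Compute 223^d (mod 361) for the divisors d until we hit 1:
223^1 ≡ 223 (mod 361)
223^2 ≡ 272 (mod 361)
223^3 ≡ 8 (mod 361)
223^6 ≡ 64 (mod 361)
223^9 ≡ 151 (mod 361)
223^18 ≡ 58 (mod 361)
223^19 ≡ 299 (mod 361)
223^38 ≡ 234 (mod 361)
223^57 ≡ 293 (mod 361)
223^114 ≡ 292 (mod 361)
223^171 ≡ 360 (mod 361)
223^342 ≡ 1 (mod 361) ✓
Therefore the multiplicative order of 223 modulo 361 is 342.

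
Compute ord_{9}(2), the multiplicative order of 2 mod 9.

6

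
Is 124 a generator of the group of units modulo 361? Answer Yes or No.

φ(361) = φ(19^2) = 19·(19−1) = 342 = 2 · 3^2 · 19.
Test 124^(342/q) mod 361 for each prime factor q of 342:
124^171 ≡ 360 (mod 361)  [q = 2: ≢ 1 ✓]
124^114 ≡ 68 (mod 361)  [q = 3: ≢ 1 ✓]
124^18 ≡ 58 (mod 361)  [q = 19: ≢ 1 ✓]
Every test exponent gives a nontrivial residue, hence 124 generates the full group.

Yes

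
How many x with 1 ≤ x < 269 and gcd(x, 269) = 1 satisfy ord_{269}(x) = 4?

φ(269) = 269 − 1 = 268 = 2^2 · 67.
(Z/269Z)^× is cyclic (|G| = 268); a cyclic group of order m has exactly φ(d) elements of each order d | m, and none otherwise.
4 = 2^2 divides 268, and φ(4) = 2.

2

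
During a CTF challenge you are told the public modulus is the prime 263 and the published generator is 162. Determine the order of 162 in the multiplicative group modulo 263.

131

Since 162 ∈ (Z/263Z)^×, its order divides φ(263) = 263 − 1 = 262 = 2 · 131.
Divisors of 262: 1, 2, 131, 262.
Compute 162^d (mod 263) for the divisors d until we hit 1:
162^1 ≡ 162
162^2 ≡ 207
162^131 ≡ 1
Therefore the multiplicative order of 162 modulo 263 is 131.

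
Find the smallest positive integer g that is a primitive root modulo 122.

7

φ(122) = φ(2)·φ(61) = 1·60 = 60 = 2^2 · 3 · 5.
g is a primitive root iff g^(60/q) ≢ 1 (mod 122) for each prime q ∈ {2, 3, 5}.
g = 2: gcd(2, 122) = 2 > 1, not a unit — skip.
g = 3: 3^30 ≡ 1 — hits 1, so not a primitive root.
g = 4: gcd(4, 122) = 2 > 1, not a unit — skip.
g = 5: 5^30 ≡ 1 — hits 1, so not a primitive root.
g = 6: gcd(6, 122) = 2 > 1, not a unit — skip.
g = 7: 7^30 ≡ 121; 7^20 ≡ 47; 7^12 ≡ 95 — none is 1, so 7 is a primitive root.
Hence the least primitive root of 122 is 7.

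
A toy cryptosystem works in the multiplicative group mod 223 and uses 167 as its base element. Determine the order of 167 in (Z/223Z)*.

74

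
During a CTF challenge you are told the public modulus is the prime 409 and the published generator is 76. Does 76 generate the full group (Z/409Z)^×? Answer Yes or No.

Yes

φ(409) = 409 − 1 = 408 = 2^3 · 3 · 17.
An element g generates (Z/409Z)^× iff g^(408/q) ≢ 1 (mod 409) for each prime q ∈ {2, 3, 17}.
76^204 ≡ 408 (mod 409)  [q = 2: ≢ 1 ✓]
76^136 ≡ 53 (mod 409)  [q = 3: ≢ 1 ✓]
76^24 ≡ 36 (mod 409)  [q = 17: ≢ 1 ✓]
Every test exponent gives a nontrivial residue, hence 76 generates the full group.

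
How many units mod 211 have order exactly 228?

0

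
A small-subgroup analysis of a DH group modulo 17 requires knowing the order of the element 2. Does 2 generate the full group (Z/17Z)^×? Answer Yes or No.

No

φ(17) = 17 − 1 = 16 = 2^4.
Test 2^(16/q) mod 17 for each prime factor q of 16:
2^8 ≡ 1 (mod 17)  [q = 2: ≡ 1 ✗]
2^8 ≡ 1 shows ord(2) | 8, strictly less than φ(17); not a primitive root.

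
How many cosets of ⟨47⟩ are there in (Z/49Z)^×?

1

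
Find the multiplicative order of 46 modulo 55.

10

The order of 46 must divide φ(55) = φ(5·11) = (5−1)·(11−1) = 4·10 = 40 = 2^3 · 5.
Divisors of 40: 1, 2, 4, 5, 8, 10, 20, 40.
Test each divisor d:
46^1 ≡ 46 (mod 55)
46^2 ≡ 26 (mod 55)
46^4 ≡ 16 (mod 55)
46^5 ≡ 21 (mod 55)
46^8 ≡ 36 (mod 55)
46^10 ≡ 1 (mod 55) ✓
The smallest such exponent is 10, so the order of 46 is 10.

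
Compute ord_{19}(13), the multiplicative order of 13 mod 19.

18

The order of 13 must divide φ(19) = 19 − 1 = 18 = 2 · 3^2.
Divisors of 18: 1, 2, 3, 6, 9, 18.
Check 13^d mod 19 for each divisor in increasing order:
13^1 ≡ 13 (mod 19)
13^2 ≡ 17 (mod 19)
13^3 ≡ 12 (mod 19)
13^6 ≡ 11 (mod 19)
13^9 ≡ 18 (mod 19)
13^18 ≡ 1 (mod 19) ✓
The smallest such exponent is 18, so the order of 13 is 18.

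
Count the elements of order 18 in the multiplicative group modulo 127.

6

φ(127) = 127 − 1 = 126 = 2 · 3^2 · 7.
(Z/127Z)^× is cyclic (|G| = 126); a cyclic group of order m has exactly φ(d) elements of each order d | m, and none otherwise.
18 = 2 · 3^2 divides 126, and φ(18) = 6.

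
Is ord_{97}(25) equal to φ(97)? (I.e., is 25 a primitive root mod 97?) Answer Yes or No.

No

φ(97) = 97 − 1 = 96 = 2^5 · 3.
Test 25^(96/q) mod 97 for each prime factor q of 96:
25^48 ≡ 1 (mod 97)  [q = 2: ≡ 1 ✗]
25^32 ≡ 61 (mod 97)  [q = 3: ≢ 1 ✓]
The check at q = 2 fails, so 25 generates a proper subgroup.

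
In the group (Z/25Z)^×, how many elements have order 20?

φ(25) = φ(5^2) = 5·(5−1) = 20 = 2^2 · 5.
(Z/25Z)^× is cyclic (|G| = 20); a cyclic group of order m has exactly φ(d) elements of each order d | m, and none otherwise.
20 = 2^2 · 5 divides 20, and φ(20) = 8.

8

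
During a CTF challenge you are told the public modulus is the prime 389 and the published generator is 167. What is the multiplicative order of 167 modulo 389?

388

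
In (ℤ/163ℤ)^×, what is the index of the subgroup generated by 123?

Since 123 ∈ (Z/163Z)^×, its order divides φ(163) = 163 − 1 = 162 = 2 · 3^4.
Divisors of 162: 1, 2, 3, 6, 9, 18, 27, 54, 81, 162.
Evaluate successive powers at the divisors of 162:
123^1 ≡ 123 (mod 163)
123^2 ≡ 133 (mod 163)
123^3 ≡ 59 (mod 163)
123^6 ≡ 58 (mod 163)
123^9 ≡ 162 (mod 163)
123^18 ≡ 1 (mod 163) ✓
Thus |⟨123⟩| = ord(123) = 18.
Index = |(Z/163Z)^×| / |⟨123⟩| = 162 / 18 = 9.

9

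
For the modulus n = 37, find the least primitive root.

2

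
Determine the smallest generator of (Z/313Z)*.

φ(313) = 313 − 1 = 312 = 2^3 · 3 · 13.
g is a primitive root iff g^(312/q) ≢ 1 (mod 313) for each prime q ∈ {2, 3, 13}.
g = 2: 2^156 ≡ 1 — hits 1, so not a primitive root.
g = 3: 3^156 ≡ 1 — hits 1, so not a primitive root.
g = 4: 4^156 ≡ 1 — hits 1, so not a primitive root.
g = 5: 5^156 ≡ 312; 5^104 ≡ 1 — hits 1, so not a primitive root.
g = 6: 6^156 ≡ 1 — hits 1, so not a primitive root.
g = 7: 7^156 ≡ 312; 7^104 ≡ 1 — hits 1, so not a primitive root.
g = 8: 8^156 ≡ 1 — hits 1, so not a primitive root.
g = 9: 9^156 ≡ 1 — hits 1, so not a primitive root.
g = 10: 10^156 ≡ 312; 10^104 ≡ 214; 10^24 ≡ 103 — none is 1, so 10 is a primitive root.
Hence the least primitive root of 313 is 10.

10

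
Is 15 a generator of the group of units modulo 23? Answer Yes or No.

φ(23) = 23 − 1 = 22 = 2 · 11.
An element g generates (Z/23Z)^× iff g^(22/q) ≢ 1 (mod 23) for each prime q ∈ {2, 11}.
15^11 ≡ 22 (mod 23)  [q = 2: ≢ 1 ✓]
15^2 ≡ 18 (mod 23)  [q = 11: ≢ 1 ✓]
None equal 1, so ord_23(15) = 22: 15 is a primitive root.

Yes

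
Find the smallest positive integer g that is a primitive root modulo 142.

φ(142) = φ(2)·φ(71) = 1·70 = 70 = 2 · 5 · 7.
g is a primitive root iff g^(70/q) ≢ 1 (mod 142) for each prime q ∈ {2, 5, 7}.
g = 2: gcd(2, 142) = 2 > 1, not a unit — skip.
g = 3: 3^35 ≡ 1 — hits 1, so not a primitive root.
g = 4: gcd(4, 142) = 2 > 1, not a unit — skip.
g = 5: 5^35 ≡ 1 — hits 1, so not a primitive root.
g = 6: gcd(6, 142) = 2 > 1, not a unit — skip.
g = 7: 7^35 ≡ 141; 7^14 ≡ 125; 7^10 ≡ 45 — none is 1, so 7 is a primitive root.
So 7 is the smallest generator of (Z/142Z)^×.

7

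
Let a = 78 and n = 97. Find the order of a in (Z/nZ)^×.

Since 78 ∈ (Z/97Z)^×, its order divides φ(97) = 97 − 1 = 96 = 2^5 · 3.
Divisors of 96: 1, 2, 3, 4, 6, 8, 12, 16, 24, 32, 48, 96.
Check 78^d mod 97 for each divisor in increasing order:
78^1 ≡ 78 (mod 97)
78^2 ≡ 70 (mod 97)
78^3 ≡ 28 (mod 97)
78^4 ≡ 50 (mod 97)
78^6 ≡ 8 (mod 97)
78^8 ≡ 75 (mod 97)
78^12 ≡ 64 (mod 97)
78^16 ≡ 96 (mod 97)
78^24 ≡ 22 (mod 97)
78^32 ≡ 1 (mod 97) ✓
So ord_97(78) = 32.

32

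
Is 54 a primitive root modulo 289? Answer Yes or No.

Yes

φ(289) = φ(17^2) = 17·(17−1) = 272 = 2^4 · 17.
Test 54^(272/q) mod 289 for each prime factor q of 272:
54^136 ≡ 288 (mod 289)  [q = 2: ≢ 1 ✓]
54^16 ≡ 154 (mod 289)  [q = 17: ≢ 1 ✓]
Every test exponent gives a nontrivial residue, hence 54 generates the full group.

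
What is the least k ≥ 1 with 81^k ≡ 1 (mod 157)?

By Lagrange's theorem, ord_157(81) divides φ(157) = 157 − 1 = 156 = 2^2 · 3 · 13.
Divisors of 156: 1, 2, 3, 4, 6, 12, 13, 26, 39, 52, 78, 156.
Check 81^d mod 157 for each divisor in increasing order:
81^1 ≡ 81
81^2 ≡ 124
81^3 ≡ 153
81^4 ≡ 147
81^6 ≡ 16
81^12 ≡ 99
81^13 ≡ 12
81^26 ≡ 144
81^39 ≡ 1
So ord_157(81) = 39.

39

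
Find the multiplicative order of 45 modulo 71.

ord(45) | φ(71) = 71 − 1 = 70 = 2 · 5 · 7.
Divisors of 70: 1, 2, 5, 7, 10, 14, 35, 70.
Test each divisor d:
45^1 ≡ 45 (mod 71)
45^2 ≡ 37 (mod 71)
45^5 ≡ 48 (mod 71)
45^7 ≡ 1 (mod 71) ✓
The smallest such exponent is 7, so the order of 45 is 7.

7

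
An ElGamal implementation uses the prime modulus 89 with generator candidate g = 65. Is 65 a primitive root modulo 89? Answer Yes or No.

Yes

φ(89) = 89 − 1 = 88 = 2^3 · 11.
An element g generates (Z/89Z)^× iff g^(88/q) ≢ 1 (mod 89) for each prime q ∈ {2, 11}.
65^44 ≡ 88 (mod 89)  [q = 2: ≢ 1 ✓]
65^8 ≡ 78 (mod 89)  [q = 11: ≢ 1 ✓]
Every test exponent gives a nontrivial residue, hence 65 generates the full group.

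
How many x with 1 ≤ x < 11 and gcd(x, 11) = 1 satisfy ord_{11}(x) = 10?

4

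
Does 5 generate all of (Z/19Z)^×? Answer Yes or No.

No

φ(19) = 19 − 1 = 18 = 2 · 3^2.
5 is a primitive root mod 19 iff 5^(φ(19)/q) ≢ 1 for every prime q | φ(19), i.e. q ∈ {2, 3}.
5^9 ≡ 1 (mod 19)  [q = 2: ≡ 1 ✗]
5^6 ≡ 7 (mod 19)  [q = 3: ≢ 1 ✓]
Since 5^9 ≡ 1, the order of 5 divides 9 < 18, so 5 is not a primitive root.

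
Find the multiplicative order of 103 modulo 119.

ord(103) | φ(119) = φ(7·17) = (7−1)·(17−1) = 6·16 = 96 = 2^5 · 3.
Divisors of 96: 1, 2, 3, 4, 6, 8, 12, 16, 24, 32, 48, 96.
Test each divisor d:
103^1 ≡ 103 (mod 119)
103^2 ≡ 18 (mod 119)
103^3 ≡ 69 (mod 119)
103^4 ≡ 86 (mod 119)
103^6 ≡ 1 (mod 119) ✓
The smallest such exponent is 6, so the order of 103 is 6.

6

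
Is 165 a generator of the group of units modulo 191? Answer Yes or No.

Yes

φ(191) = 191 − 1 = 190 = 2 · 5 · 19.
An element g generates (Z/191Z)^× iff g^(190/q) ≢ 1 (mod 191) for each prime q ∈ {2, 5, 19}.
165^95 ≡ 190 (mod 191)  [q = 2: ≢ 1 ✓]
165^38 ≡ 39 (mod 191)  [q = 5: ≢ 1 ✓]
165^10 ≡ 136 (mod 191)  [q = 19: ≢ 1 ✓]
None equal 1, so ord_191(165) = 190: 165 is a primitive root.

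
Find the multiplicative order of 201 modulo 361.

The order of 201 must divide φ(361) = φ(19^2) = 19·(19−1) = 342 = 2 · 3^2 · 19.
Divisors of 342: 1, 2, 3, 6, 9, 18, 19, 38, 57, 114, 171, 342.
Check 201^d mod 361 for each divisor in increasing order:
201^1 ≡ 201 (mod 361)
201^2 ≡ 330 (mod 361)
201^3 ≡ 267 (mod 361)
201^6 ≡ 172 (mod 361)
201^9 ≡ 77 (mod 361)
201^18 ≡ 153 (mod 361)
201^19 ≡ 68 (mod 361)
201^38 ≡ 292 (mod 361)
201^57 ≡ 1 (mod 361) ✓
Hence ord(201) = 57.

57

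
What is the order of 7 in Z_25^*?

Since 7 ∈ (Z/25Z)^×, its order divides φ(25) = φ(5^2) = 5·(5−1) = 20 = 2^2 · 5.
Divisors of 20: 1, 2, 4, 5, 10, 20.
Compute 7^d (mod 25) for the divisors d until we hit 1:
7^1 ≡ 7 (mod 25)
7^2 ≡ 24 (mod 25)
7^4 ≡ 1 (mod 25) ✓
Therefore the multiplicative order of 7 modulo 25 is 4.

4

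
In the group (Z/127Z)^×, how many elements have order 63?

φ(127) = 127 − 1 = 126 = 2 · 3^2 · 7.
(Z/127Z)^× is cyclic (|G| = 126); a cyclic group of order m has exactly φ(d) elements of each order d | m, and none otherwise.
63 = 3^2 · 7 divides 126, and φ(63) = 36.

36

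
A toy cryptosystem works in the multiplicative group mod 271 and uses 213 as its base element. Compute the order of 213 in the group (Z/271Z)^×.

135

The order of 213 must divide φ(271) = 271 − 1 = 270 = 2 · 3^3 · 5.
Divisors of 270: 1, 2, 3, 5, 6, 9, 10, 15, 18, 27, 30, 45, 54, 90, 135, 270.
Compute 213^d (mod 271) for the divisors d until we hit 1:
213^1 ≡ 213 (mod 271)
213^2 ≡ 112 (mod 271)
213^3 ≡ 8 (mod 271)
213^5 ≡ 83 (mod 271)
213^6 ≡ 64 (mod 271)
213^9 ≡ 241 (mod 271)
213^10 ≡ 114 (mod 271)
213^15 ≡ 248 (mod 271)
213^18 ≡ 87 (mod 271)
213^27 ≡ 100 (mod 271)
213^30 ≡ 258 (mod 271)
213^45 ≡ 28 (mod 271)
213^54 ≡ 244 (mod 271)
213^90 ≡ 242 (mod 271)
213^135 ≡ 1 (mod 271) ✓
Therefore the multiplicative order of 213 modulo 271 is 135.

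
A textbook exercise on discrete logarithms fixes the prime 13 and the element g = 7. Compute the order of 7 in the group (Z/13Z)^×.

12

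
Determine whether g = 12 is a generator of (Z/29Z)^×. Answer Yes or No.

No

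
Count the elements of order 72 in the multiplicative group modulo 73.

24

φ(73) = 73 − 1 = 72 = 2^3 · 3^2.
In a cyclic group of order 72, there are φ(d) elements of order d for each divisor d of 72, and zero for non-divisors.
72 = 2^3 · 3^2 divides 72, and φ(72) = 24.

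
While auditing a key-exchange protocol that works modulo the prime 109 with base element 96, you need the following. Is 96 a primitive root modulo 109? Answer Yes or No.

Yes

φ(109) = 109 − 1 = 108 = 2^2 · 3^3.
96 is a primitive root mod 109 iff 96^(φ(109)/q) ≢ 1 for every prime q | φ(109), i.e. q ∈ {2, 3}.
96^54 ≡ 108 (mod 109)  [q = 2: ≢ 1 ✓]
96^36 ≡ 63 (mod 109)  [q = 3: ≢ 1 ✓]
None equal 1, so ord_109(96) = 108: 96 is a primitive root.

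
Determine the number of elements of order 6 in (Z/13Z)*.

2

φ(13) = 13 − 1 = 12 = 2^2 · 3.
Since (Z/13Z)^× is cyclic of order 12, the number of elements of order d is φ(d) when d | 12 and 0 otherwise.
6 = 2 · 3 divides 12, and φ(6) = 2.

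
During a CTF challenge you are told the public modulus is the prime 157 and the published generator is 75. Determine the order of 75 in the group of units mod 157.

13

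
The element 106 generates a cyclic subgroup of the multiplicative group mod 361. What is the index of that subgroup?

6

ord(106) | φ(361) = φ(19^2) = 19·(19−1) = 342 = 2 · 3^2 · 19.
Divisors of 342: 1, 2, 3, 6, 9, 18, 19, 38, 57, 114, 171, 342.
Compute 106^d (mod 361) for the divisors d until we hit 1:
106^1 ≡ 106 (mod 361)
106^2 ≡ 45 (mod 361)
106^3 ≡ 77 (mod 361)
106^6 ≡ 153 (mod 361)
106^9 ≡ 229 (mod 361)
106^18 ≡ 96 (mod 361)
106^19 ≡ 68 (mod 361)
106^38 ≡ 292 (mod 361)
106^57 ≡ 1 (mod 361) ✓
The order of 106 is 57, so the subgroup it generates has 57 elements.
Index = |(Z/361Z)^×| / |⟨106⟩| = 342 / 57 = 6.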